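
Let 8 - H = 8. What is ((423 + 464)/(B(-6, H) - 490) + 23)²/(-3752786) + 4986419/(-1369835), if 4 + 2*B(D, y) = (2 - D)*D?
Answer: -4982603964519137939/1368741582930699360 ≈ -3.6403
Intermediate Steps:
H = 0 (H = 8 - 1*8 = 8 - 8 = 0)
B(D, y) = -2 + D*(2 - D)/2 (B(D, y) = -2 + ((2 - D)*D)/2 = -2 + (D*(2 - D))/2 = -2 + D*(2 - D)/2)
((423 + 464)/(B(-6, H) - 490) + 23)²/(-3752786) + 4986419/(-1369835) = ((423 + 464)/((-2 - 6 - ½*(-6)²) - 490) + 23)²/(-3752786) + 4986419/(-1369835) = (887/((-2 - 6 - ½*36) - 490) + 23)²*(-1/3752786) + 4986419*(-1/1369835) = (887/((-2 - 6 - 18) - 490) + 23)²*(-1/3752786) - 4986419/1369835 = (887/(-26 - 490) + 23)²*(-1/3752786) - 4986419/1369835 = (887/(-516) + 23)²*(-1/3752786) - 4986419/1369835 = (887*(-1/516) + 23)²*(-1/3752786) - 4986419/1369835 = (-887/516 + 23)²*(-1/3752786) - 4986419/1369835 = (10981/516)²*(-1/3752786) - 4986419/1369835 = (120582361/266256)*(-1/3752786) - 4986419/1369835 = -120582361/999201789216 - 4986419/1369835 = -4982603964519137939/1368741582930699360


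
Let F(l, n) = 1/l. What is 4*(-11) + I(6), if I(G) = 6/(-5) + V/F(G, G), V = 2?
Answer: -166/5 ≈ -33.200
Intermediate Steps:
I(G) = -6/5 + 2*G (I(G) = 6/(-5) + 2/(1/G) = 6*(-⅕) + 2*G = -6/5 + 2*G)
4*(-11) + I(6) = 4*(-11) + (-6/5 + 2*6) = -44 + (-6/5 + 12) = -44 + 54/5 = -166/5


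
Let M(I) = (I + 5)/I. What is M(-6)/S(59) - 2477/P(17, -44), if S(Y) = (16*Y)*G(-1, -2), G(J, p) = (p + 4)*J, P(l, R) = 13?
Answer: -28059469/147264 ≈ -190.54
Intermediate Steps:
G(J, p) = J*(4 + p) (G(J, p) = (4 + p)*J = J*(4 + p))
M(I) = (5 + I)/I
S(Y) = -32*Y (S(Y) = (16*Y)*(-(4 - 2)) = (16*Y)*(-1*2) = (16*Y)*(-2) = -32*Y)
M(-6)/S(59) - 2477/P(17, -44) = ((5 - 6)/(-6))/((-32*59)) - 2477/13 = -1/6*(-1)/(-1888) - 2477*1/13 = (1/6)*(-1/1888) - 2477/13 = -1/11328 - 2477/13 = -28059469/147264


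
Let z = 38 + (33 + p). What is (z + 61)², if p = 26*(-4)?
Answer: 784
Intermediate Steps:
p = -104
z = -33 (z = 38 + (33 - 104) = 38 - 71 = -33)
(z + 61)² = (-33 + 61)² = 28² = 784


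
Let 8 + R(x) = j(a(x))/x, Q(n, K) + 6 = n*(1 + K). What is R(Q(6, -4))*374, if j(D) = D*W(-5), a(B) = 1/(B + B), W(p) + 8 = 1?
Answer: -1724701/576 ≈ -2994.3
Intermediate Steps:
W(p) = -7 (W(p) = -8 + 1 = -7)
a(B) = 1/(2*B)
j(D) = -7*D (j(D) = D*(-7) = -7*D)
Q(n, K) = -6 + n*(1 + K)
R(x) = -8 - 7/(2*x²) (R(x) = -8 + (-7/(2*x))/x = -8 - 7/(2*x²))
R(Q(6, -4))*374 = (-8 - 7/(2*(-6 + 6 - 4*6)²))*374 = (-8 - 7/(2*(-6 + 6 - 24)²))*374 = (-8 - 7/2/(-24)²)*374 = (-8 - 7/2*1/576)*374 = (-8 - 7/1152)*374 = -9223/1152*374 = -1724701/576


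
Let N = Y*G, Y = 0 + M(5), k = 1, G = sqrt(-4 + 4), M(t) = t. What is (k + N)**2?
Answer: 1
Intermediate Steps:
G = 0 (G = sqrt(0) = 0)
Y = 5 (Y = 0 + 5 = 5)
N = 0 (N = 5*0 = 0)
(k + N)**2 = (1 + 0)**2 = 1**2 = 1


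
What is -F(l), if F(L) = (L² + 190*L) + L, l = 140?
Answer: -46340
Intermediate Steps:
F(L) = L² + 191*L
-F(l) = -140*(191 + 140) = -140*331 = -1*46340 = -46340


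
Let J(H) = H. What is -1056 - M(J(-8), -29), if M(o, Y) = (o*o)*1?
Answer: -1120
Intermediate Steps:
M(o, Y) = o**2 (M(o, Y) = o**2*1 = o**2)
-1056 - M(J(-8), -29) = -1056 - 1*(-8)**2 = -1056 - 1*64 = -1056 - 64 = -1120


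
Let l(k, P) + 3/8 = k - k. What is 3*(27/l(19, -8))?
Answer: -216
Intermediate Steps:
l(k, P) = -3/8 (l(k, P) = -3/8 + (k - k) = -3/8 + 0 = -3/8)
3*(27/l(19, -8)) = 3*(27/(-3/8)) = 3*(27*(-8/3)) = 3*(-72) = -216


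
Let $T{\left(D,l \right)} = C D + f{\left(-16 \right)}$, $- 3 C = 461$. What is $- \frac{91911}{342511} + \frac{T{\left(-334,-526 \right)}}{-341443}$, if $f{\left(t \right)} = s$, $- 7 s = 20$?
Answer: $- \frac{1028173689371}{2455907650833} \approx -0.41865$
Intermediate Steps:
$s = - \frac{20}{7}$ ($s = \left(- \frac{1}{7}\right) 20 = - \frac{20}{7} \approx -2.8571$)
$f{\left(t \right)} = - \frac{20}{7}$
$C = - \frac{461}{3}$ ($C = \left(- \frac{1}{3}\right) 461 = - \frac{461}{3} \approx -153.67$)
$T{\left(D,l \right)} = - \frac{20}{7} - \frac{461 D}{3}$ ($T{\left(D,l \right)} = - \frac{461 D}{3} - \frac{20}{7} = - \frac{20}{7} - \frac{461 D}{3}$)
$- \frac{91911}{342511} + \frac{T{\left(-334,-526 \right)}}{-341443} = - \frac{91911}{342511} + \frac{- \frac{20}{7} - - \frac{153974}{3}}{-341443} = \left(-91911\right) \frac{1}{342511} + \left(- \frac{20}{7} + \frac{153974}{3}\right) \left(- \frac{1}{341443}\right) = - \frac{91911}{342511} + \frac{1077758}{21} \left(- \frac{1}{341443}\right) = - \frac{91911}{342511} - \frac{1077758}{7170303} = - \frac{1028173689371}{2455907650833}$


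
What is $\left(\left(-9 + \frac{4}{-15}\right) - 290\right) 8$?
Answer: $- \frac{35912}{15} \approx -2394.1$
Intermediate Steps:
$\left(\left(-9 + \frac{4}{-15}\right) - 290\right) 8 = \left(\left(-9 + 4 \left(- \frac{1}{15}\right)\right) - 290\right) 8 = \left(\left(-9 - \frac{4}{15}\right) - 290\right) 8 = \left(- \frac{139}{15} - 290\right) 8 = \left(- \frac{4489}{15}\right) 8 = - \frac{35912}{15}$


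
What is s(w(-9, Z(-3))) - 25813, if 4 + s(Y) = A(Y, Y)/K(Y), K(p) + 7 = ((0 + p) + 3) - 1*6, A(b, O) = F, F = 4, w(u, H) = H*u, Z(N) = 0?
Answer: -129087/5 ≈ -25817.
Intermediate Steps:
A(b, O) = 4
K(p) = -10 + p (K(p) = -7 + (((0 + p) + 3) - 1*6) = -7 + ((p + 3) - 6) = -7 + ((3 + p) - 6) = -7 + (-3 + p) = -10 + p)
s(Y) = -4 + 4/(-10 + Y)
s(w(-9, Z(-3))) - 25813 = 4*(11 - 0*(-9))/(-10 + 0*(-9)) - 25813 = 4*(11 - 1*0)/(-10 + 0) - 25813 = 4*(11 + 0)/(-10) - 25813 = 4*(-1/10)*11 - 25813 = -22/5 - 25813 = -129087/5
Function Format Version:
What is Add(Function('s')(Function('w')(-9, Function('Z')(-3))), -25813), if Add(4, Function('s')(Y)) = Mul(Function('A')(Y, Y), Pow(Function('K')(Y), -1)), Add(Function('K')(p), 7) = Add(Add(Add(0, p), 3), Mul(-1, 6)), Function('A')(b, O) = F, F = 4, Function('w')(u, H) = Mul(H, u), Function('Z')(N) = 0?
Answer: Rational(-129087, 5) ≈ -25817.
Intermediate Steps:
Function('A')(b, O) = 4
Function('K')(p) = Add(-10, p) (Function('K')(p) = Add(-7, Add(Add(Add(0, p), 3), Mul(-1, 6))) = Add(-7, Add(Add(p, 3), -6)) = Add(-7, Add(Add(3, p), -6)) = Add(-7, Add(-3, p)) = Add(-10, p))
Function('s')(Y) = Add(-4, Mul(4, Pow(Add(-10, Y), -1)))
Add(Function('s')(Function('w')(-9, Function('Z')(-3))), -25813) = Add(Mul(4, Pow(Add(-10, Mul(0, -9)), -1), Add(11, Mul(-1, Mul(0, -9)))), -25813) = Add(Mul(4, Pow(Add(-10, 0), -1), Add(11, Mul(-1, 0))), -25813) = Add(Mul(4, Pow(-10, -1), Add(11, 0)), -25813) = Add(Mul(4, Rational(-1, 10), 11), -25813) = Add(Rational(-22, 5), -25813) = Rational(-129087, 5)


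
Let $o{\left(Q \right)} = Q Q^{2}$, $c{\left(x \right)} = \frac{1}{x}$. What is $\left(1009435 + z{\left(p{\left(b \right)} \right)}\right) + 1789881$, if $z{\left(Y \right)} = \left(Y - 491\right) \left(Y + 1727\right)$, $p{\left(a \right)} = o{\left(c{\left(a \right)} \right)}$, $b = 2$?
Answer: $\frac{124896865}{64} \approx 1.9515 \cdot 10^{6}$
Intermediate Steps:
$o{\left(Q \right)} = Q^{3}$
$p{\left(a \right)} = \frac{1}{a^{3}}$ ($p{\left(a \right)} = \left(\frac{1}{a}\right)^{3} = \frac{1}{a^{3}}$)
$z{\left(Y \right)} = \left(-491 + Y\right) \left(1727 + Y\right)$
$\left(1009435 + z{\left(p{\left(b \right)} \right)}\right) + 1789881 = \left(1009435 + \left(-847957 + \left(\frac{1}{8}\right)^{2} + \frac{1236}{8}\right)\right) + 1789881 = \left(1009435 + \left(-847957 + \left(\frac{1}{8}\right)^{2} + 1236 \cdot \frac{1}{8}\right)\right) + 1789881 = \left(1009435 + \left(-847957 + \frac{1}{64} + \frac{309}{2}\right)\right) + 1789881 = \left(1009435 - \frac{54259359}{64}\right) + 1789881 = \frac{10344481}{64} + 1789881 = \frac{124896865}{64}$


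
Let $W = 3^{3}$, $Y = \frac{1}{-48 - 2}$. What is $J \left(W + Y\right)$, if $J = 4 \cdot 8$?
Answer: $\frac{21584}{25} \approx 863.36$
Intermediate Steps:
$Y = - \frac{1}{50}$ ($Y = \frac{1}{-50} = - \frac{1}{50} \approx -0.02$)
$W = 27$
$J = 32$
$J \left(W + Y\right) = 32 \left(27 - \frac{1}{50}\right) = 32 \cdot \frac{1349}{50} = \frac{21584}{25}$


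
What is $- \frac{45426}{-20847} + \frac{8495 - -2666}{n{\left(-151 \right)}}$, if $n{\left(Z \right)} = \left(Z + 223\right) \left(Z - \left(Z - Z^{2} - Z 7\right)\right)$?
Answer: $\frac{23783388445}{10879132032} \approx 2.1861$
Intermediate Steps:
$n{\left(Z \right)} = \left(223 + Z\right) \left(Z^{2} + 7 Z\right)$ ($n{\left(Z \right)} = \left(223 + Z\right) \left(Z - \left(- Z^{2} - 6 Z\right)\right) = \left(223 + Z\right) \left(Z + \left(Z^{2} + 6 Z\right)\right) = \left(223 + Z\right) \left(Z^{2} + 7 Z\right)$)
$- \frac{45426}{-20847} + \frac{8495 - -2666}{n{\left(-151 \right)}} = - \frac{45426}{-20847} + \frac{8495 - -2666}{\left(-151\right) \left(1561 + \left(-151\right)^{2} + 230 \left(-151\right)\right)} = \left(-45426\right) \left(- \frac{1}{20847}\right) + \frac{8495 + 2666}{\left(-151\right) \left(1561 + 22801 - 34730\right)} = \frac{15142}{6949} + \frac{11161}{\left(-151\right) \left(-10368\right)} = \frac{15142}{6949} + \frac{11161}{1565568} = \frac{23783388445}{10879132032}$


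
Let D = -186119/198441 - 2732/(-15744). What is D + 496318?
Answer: 129218471382529/260354592 ≈ 4.9632e+5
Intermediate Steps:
D = -199009727/260354592 (D = -186119*1/198441 - 2732*(-1/15744) = -186119/198441 + 683/3936 = -199009727/260354592 ≈ -0.76438)
D + 496318 = -199009727/260354592 + 496318 = 129218471382529/260354592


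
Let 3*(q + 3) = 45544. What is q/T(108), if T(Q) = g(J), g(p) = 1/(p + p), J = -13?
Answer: -1183910/3 ≈ -3.9464e+5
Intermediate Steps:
q = 45535/3 (q = -3 + (1/3)*45544 = -3 + 45544/3 = 45535/3 ≈ 15178.)
g(p) = 1/(2*p)
T(Q) = -1/26 (T(Q) = (1/2)/(-13) = (1/2)*(-1/13) = -1/26)
q/T(108) = 45535/(3*(-1/26)) = (45535/3)*(-26) = -1183910/3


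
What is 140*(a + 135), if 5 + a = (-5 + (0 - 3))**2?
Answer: 27160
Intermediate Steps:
a = 59 (a = -5 + (-5 + (0 - 3))**2 = -5 + (-5 - 3)**2 = -5 + (-8)**2 = -5 + 64 = 59)
140*(a + 135) = 140*(59 + 135) = 140*194 = 27160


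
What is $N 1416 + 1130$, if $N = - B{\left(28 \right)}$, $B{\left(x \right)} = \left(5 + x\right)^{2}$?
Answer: $-1540894$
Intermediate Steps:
$N = -1089$ ($N = - \left(5 + 28\right)^{2} = - 33^{2} = \left(-1\right) 1089 = -1089$)
$N 1416 + 1130 = \left(-1089\right) 1416 + 1130 = -1542024 + 1130 = -1540894$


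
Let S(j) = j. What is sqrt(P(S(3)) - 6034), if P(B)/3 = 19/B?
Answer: I*sqrt(6015) ≈ 77.556*I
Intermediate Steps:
P(B) = 57/B (P(B) = 3*(19/B) = 57/B)
sqrt(P(S(3)) - 6034) = sqrt(57/3 - 6034) = sqrt(57*(1/3) - 6034) = sqrt(19 - 6034) = sqrt(-6015) = I*sqrt(6015)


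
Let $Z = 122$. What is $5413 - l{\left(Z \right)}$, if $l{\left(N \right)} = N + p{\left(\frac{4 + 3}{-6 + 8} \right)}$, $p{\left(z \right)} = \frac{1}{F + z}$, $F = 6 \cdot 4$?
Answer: $\frac{291003}{55} \approx 5291.0$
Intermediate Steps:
$F = 24$
$p{\left(z \right)} = \frac{1}{24 + z}$
$l{\left(N \right)} = \frac{2}{55} + N$ ($l{\left(N \right)} = N + \frac{1}{24 + \frac{4 + 3}{-6 + 8}} = N + \frac{1}{24 + \frac{7}{2}} = N + \frac{1}{\frac{55}{2}} = N + \frac{2}{55} = \frac{2}{55} + N$)
$5413 - l{\left(Z \right)} = 5413 - \left(\frac{2}{55} + 122\right) = 5413 - \frac{6712}{55} = \frac{291003}{55}$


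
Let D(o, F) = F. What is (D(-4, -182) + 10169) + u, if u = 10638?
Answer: 20625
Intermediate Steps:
(D(-4, -182) + 10169) + u = (-182 + 10169) + 10638 = 9987 + 10638 = 20625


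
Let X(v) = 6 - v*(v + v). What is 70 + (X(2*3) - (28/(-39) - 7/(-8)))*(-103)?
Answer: 2147863/312 ≈ 6884.2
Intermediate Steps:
X(v) = 6 - 2*v² (X(v) = 6 - v*2*v = 6 - 2*v²)
70 + (X(2*3) - (28/(-39) - 7/(-8)))*(-103) = 70 + ((6 - 2*(2*3)²) - (28/(-39) - 7/(-8)))*(-103) = 70 + ((6 - 2*6²) - (28*(-1/39) - 7*(-⅛)))*(-103) = 70 + ((6 - 2*36) - (-28/39 + 7/8))*(-103) = 70 + ((6 - 72) - 1*49/312)*(-103) = 70 + (-66 - 49/312)*(-103) = 70 - 20641/312*(-103) = 70 + 2126023/312 = 2147863/312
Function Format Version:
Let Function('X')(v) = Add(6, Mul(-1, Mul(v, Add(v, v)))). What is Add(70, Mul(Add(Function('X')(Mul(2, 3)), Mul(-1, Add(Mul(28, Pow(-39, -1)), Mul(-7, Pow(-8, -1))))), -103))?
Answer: Rational(2147863, 312) ≈ 6884.2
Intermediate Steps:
Function('X')(v) = Add(6, Mul(-2, Pow(v, 2))) (Function('X')(v) = Add(6, Mul(-1, Mul(v, Mul(2, v)))) = Add(6, Mul(-1, Mul(2, Pow(v, 2)))) = Add(6, Mul(-2, Pow(v, 2))))
Add(70, Mul(Add(Function('X')(Mul(2, 3)), Mul(-1, Add(Mul(28, Pow(-39, -1)), Mul(-7, Pow(-8, -1))))), -103)) = Add(70, Mul(Add(Add(6, Mul(-2, Pow(Mul(2, 3), 2))), Mul(-1, Add(Mul(28, Pow(-39, -1)), Mul(-7, Pow(-8, -1))))), -103)) = Add(70, Mul(Add(Add(6, Mul(-2, Pow(6, 2))), Mul(-1, Add(Mul(28, Rational(-1, 39)), Mul(-7, Rational(-1, 8))))), -103)) = Add(70, Mul(Add(Add(6, Mul(-2, 36)), Mul(-1, Add(Rational(-28, 39), Rational(7, 8)))), -103)) = Add(70, Mul(Add(Add(6, -72), Mul(-1, Rational(49, 312))), -103)) = Add(70, Mul(Add(-66, Rational(-49, 312)), -103)) = Add(70, Mul(Rational(-20641, 312), -103)) = Add(70, Rational(2126023, 312)) = Rational(2147863, 312)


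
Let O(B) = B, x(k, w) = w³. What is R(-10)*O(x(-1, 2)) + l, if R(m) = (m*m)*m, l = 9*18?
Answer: -7838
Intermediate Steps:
l = 162
R(m) = m³ (R(m) = m²*m = m³)
R(-10)*O(x(-1, 2)) + l = (-10)³*2³ + 162 = -1000*8 + 162 = -8000 + 162 = -7838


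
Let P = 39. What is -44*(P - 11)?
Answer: -1232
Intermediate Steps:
-44*(P - 11) = -44*(39 - 11) = -44*28 = -1232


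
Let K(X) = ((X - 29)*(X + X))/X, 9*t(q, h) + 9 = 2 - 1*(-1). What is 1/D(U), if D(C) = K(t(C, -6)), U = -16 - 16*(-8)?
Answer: -3/178 ≈ -0.016854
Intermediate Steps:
t(q, h) = -⅔ (t(q, h) = -1 + (2 - 1*(-1))/9 = -1 + (2 + 1)/9 = -1 + (⅑)*3 = -1 + ⅓ = -⅔)
K(X) = -58 + 2*X (K(X) = ((-29 + X)*(2*X))/X = (2*X*(-29 + X))/X = -58 + 2*X)
U = 112 (U = -16 + 128 = 112)
D(C) = -178/3 (D(C) = -58 + 2*(-⅔) = -58 - 4/3 = -178/3)
1/D(U) = 1/(-178/3) = -3/178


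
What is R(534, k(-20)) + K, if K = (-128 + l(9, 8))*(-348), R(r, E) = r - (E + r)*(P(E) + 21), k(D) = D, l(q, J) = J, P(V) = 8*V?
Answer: 113740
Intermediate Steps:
R(r, E) = r - (21 + 8*E)*(E + r) (R(r, E) = r - (E + r)*(8*E + 21) = r - (E + r)*(21 + 8*E) = r - (21 + 8*E)*(E + r))
K = 41760 (K = (-128 + 8)*(-348) = -120*(-348) = 41760)
R(534, k(-20)) + K = (-21*(-20) - 20*534 - 8*(-20)**2 - 8*(-20)*534) + 41760 = (420 - 10680 - 8*400 + 85440) + 41760 = (420 - 10680 - 3200 + 85440) + 41760 = 71980 + 41760 = 113740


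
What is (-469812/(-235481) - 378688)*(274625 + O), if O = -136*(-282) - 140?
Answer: -27896726145772092/235481 ≈ -1.1847e+11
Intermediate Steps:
O = 38212 (O = 38352 - 140 = 38212)
(-469812/(-235481) - 378688)*(274625 + O) = (-469812/(-235481) - 378688)*(274625 + 38212) = (-469812*(-1/235481) - 378688)*312837 = (469812/235481 - 378688)*312837 = -89173359116/235481*312837 = -27896726145772092/235481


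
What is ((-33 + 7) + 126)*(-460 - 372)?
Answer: -83200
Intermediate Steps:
((-33 + 7) + 126)*(-460 - 372) = (-26 + 126)*(-832) = 100*(-832) = -83200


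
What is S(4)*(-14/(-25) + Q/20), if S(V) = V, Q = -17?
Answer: -29/25 ≈ -1.1600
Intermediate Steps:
S(4)*(-14/(-25) + Q/20) = 4*(-14/(-25) - 17/20) = 4*(-14*(-1/25) - 17*1/20) = 4*(14/25 - 17/20) = 4*(-29/100) = -29/25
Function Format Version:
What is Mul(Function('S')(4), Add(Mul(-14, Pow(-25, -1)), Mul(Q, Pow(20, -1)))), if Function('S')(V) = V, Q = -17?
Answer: Rational(-29, 25) ≈ -1.1600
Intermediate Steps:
Mul(Function('S')(4), Add(Mul(-14, Pow(-25, -1)), Mul(Q, Pow(20, -1)))) = Mul(4, Add(Mul(-14, Pow(-25, -1)), Mul(-17, Pow(20, -1)))) = Mul(4, Add(Mul(-14, Rational(-1, 25)), Mul(-17, Rational(1, 20)))) = Mul(4, Add(Rational(14, 25), Rational(-17, 20))) = Mul(4, Rational(-29, 100)) = Rational(-29, 25)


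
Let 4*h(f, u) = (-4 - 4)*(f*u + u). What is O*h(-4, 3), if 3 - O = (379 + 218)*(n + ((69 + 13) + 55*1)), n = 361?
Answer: -5351454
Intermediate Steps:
h(f, u) = -2*u - 2*f*u (h(f, u) = ((-4 - 4)*(f*u + u))/4 = (-8*(u + f*u))/4 = (-8*u - 8*f*u)/4 = -2*u - 2*f*u)
O = -297303 (O = 3 - (379 + 218)*(361 + ((69 + 13) + 55*1)) = 3 - 597*(361 + (82 + 55)) = 3 - 597*(361 + 137) = 3 - 597*498 = 3 - 1*297306 = 3 - 297306 = -297303)
O*h(-4, 3) = -(-594606)*3*(1 - 4) = -(-594606)*3*(-3) = -297303*18 = -5351454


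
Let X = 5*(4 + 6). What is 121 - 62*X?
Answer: -2979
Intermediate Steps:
X = 50 (X = 5*10 = 50)
121 - 62*X = 121 - 62*50 = 121 - 3100 = -2979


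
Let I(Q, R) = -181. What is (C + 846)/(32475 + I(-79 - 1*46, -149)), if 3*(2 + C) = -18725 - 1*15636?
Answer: -31829/96882 ≈ -0.32853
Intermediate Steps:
C = -34367/3 (C = -2 + (-18725 - 1*15636)/3 = -2 + (-18725 - 15636)/3 = -2 + (⅓)*(-34361) = -2 - 34361/3 = -34367/3 ≈ -11456.)
(C + 846)/(32475 + I(-79 - 1*46, -149)) = (-34367/3 + 846)/(32475 - 181) = -31829/3/32294 = -31829/3*1/32294 = -31829/96882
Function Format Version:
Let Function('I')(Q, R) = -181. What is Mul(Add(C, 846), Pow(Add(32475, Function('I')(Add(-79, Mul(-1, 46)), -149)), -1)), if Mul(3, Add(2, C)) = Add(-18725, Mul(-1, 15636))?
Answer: Rational(-31829, 96882) ≈ -0.32853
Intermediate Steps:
C = Rational(-34367, 3) (C = Add(-2, Mul(Rational(1, 3), Add(-18725, Mul(-1, 15636)))) = Add(-2, Mul(Rational(1, 3), Add(-18725, -15636))) = Add(-2, Mul(Rational(1, 3), -34361)) = Add(-2, Rational(-34361, 3)) = Rational(-34367, 3) ≈ -11456.)
Mul(Add(C, 846), Pow(Add(32475, Function('I')(Add(-79, Mul(-1, 46)), -149)), -1)) = Mul(Add(Rational(-34367, 3), 846), Pow(Add(32475, -181), -1)) = Mul(Rational(-31829, 3), Pow(32294, -1)) = Mul(Rational(-31829, 3), Rational(1, 32294)) = Rational(-31829, 96882)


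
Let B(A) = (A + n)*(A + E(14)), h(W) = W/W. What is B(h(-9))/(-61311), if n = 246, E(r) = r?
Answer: -1235/20437 ≈ -0.060430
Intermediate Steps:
h(W) = 1
B(A) = (14 + A)*(246 + A) (B(A) = (A + 246)*(A + 14) = (246 + A)*(14 + A) = (14 + A)*(246 + A))
B(h(-9))/(-61311) = (3444 + 1² + 260*1)/(-61311) = (3444 + 1 + 260)*(-1/61311) = 3705*(-1/61311) = -1235/20437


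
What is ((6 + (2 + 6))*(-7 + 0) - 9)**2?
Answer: 11449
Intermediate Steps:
((6 + (2 + 6))*(-7 + 0) - 9)**2 = ((6 + 8)*(-7) - 9)**2 = (14*(-7) - 9)**2 = (-98 - 9)**2 = (-107)**2 = 11449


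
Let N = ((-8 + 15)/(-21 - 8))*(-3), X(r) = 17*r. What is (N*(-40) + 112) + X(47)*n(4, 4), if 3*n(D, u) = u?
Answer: 99908/87 ≈ 1148.4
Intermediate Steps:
n(D, u) = u/3
N = 21/29 (N = (7/(-29))*(-3) = (7*(-1/29))*(-3) = -7/29*(-3) = 21/29 ≈ 0.72414)
(N*(-40) + 112) + X(47)*n(4, 4) = ((21/29)*(-40) + 112) + (17*47)*((⅓)*4) = (-840/29 + 112) + 799*(4/3) = 2408/29 + 3196/3 = 99908/87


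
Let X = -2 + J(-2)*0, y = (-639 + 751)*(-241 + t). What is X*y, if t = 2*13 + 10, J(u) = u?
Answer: 45920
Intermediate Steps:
t = 36 (t = 26 + 10 = 36)
y = -22960 (y = (-639 + 751)*(-241 + 36) = 112*(-205) = -22960)
X = -2 (X = -2 - 2*0 = -2 + 0 = -2)
X*y = -2*(-22960) = 45920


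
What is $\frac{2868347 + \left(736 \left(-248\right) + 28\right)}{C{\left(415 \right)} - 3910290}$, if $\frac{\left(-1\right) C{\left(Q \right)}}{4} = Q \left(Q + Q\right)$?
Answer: $- \frac{2685847}{5288090} \approx -0.50791$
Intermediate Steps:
$C{\left(Q \right)} = - 8 Q^{2}$ ($C{\left(Q \right)} = - 4 Q \left(Q + Q\right) = - 4 Q 2 Q = - 4 \cdot 2 Q^{2} = - 8 Q^{2}$)
$\frac{2868347 + \left(736 \left(-248\right) + 28\right)}{C{\left(415 \right)} - 3910290} = \frac{2868347 + \left(736 \left(-248\right) + 28\right)}{- 8 \cdot 415^{2} - 3910290} = \frac{2868347 + \left(-182528 + 28\right)}{\left(-8\right) 172225 - 3910290} = \frac{2868347 - 182500}{-1377800 - 3910290} = \frac{2685847}{-5288090} = 2685847 \left(- \frac{1}{5288090}\right) = - \frac{2685847}{5288090}$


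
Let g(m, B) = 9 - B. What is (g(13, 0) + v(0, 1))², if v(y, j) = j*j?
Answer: 100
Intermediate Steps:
v(y, j) = j²
(g(13, 0) + v(0, 1))² = ((9 - 1*0) + 1²)² = ((9 + 0) + 1)² = (9 + 1)² = 10² = 100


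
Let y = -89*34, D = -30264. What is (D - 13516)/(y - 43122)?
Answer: 10945/11537 ≈ 0.94869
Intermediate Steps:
y = -3026
(D - 13516)/(y - 43122) = (-30264 - 13516)/(-3026 - 43122) = -43780/(-46148) = -43780*(-1/46148) = 10945/11537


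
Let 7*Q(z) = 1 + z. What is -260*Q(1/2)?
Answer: -390/7 ≈ -55.714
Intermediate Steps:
Q(z) = 1/7 + z/7 (Q(z) = (1 + z)/7 = 1/7 + z/7)
-260*Q(1/2) = -260*(1/7 + (1/7)/2) = -260*(1/7 + (1/7)*(1/2)) = -260*(1/7 + 1/14) = -260*3/14 = -390/7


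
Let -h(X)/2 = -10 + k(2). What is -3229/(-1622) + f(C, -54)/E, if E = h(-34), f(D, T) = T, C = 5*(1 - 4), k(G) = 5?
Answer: -27649/8110 ≈ -3.4092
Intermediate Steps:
C = -15 (C = 5*(-3) = -15)
h(X) = 10 (h(X) = -2*(-10 + 5) = -2*(-5) = 10)
E = 10
-3229/(-1622) + f(C, -54)/E = -3229/(-1622) - 54/10 = -3229*(-1/1622) - 54*1/10 = 3229/1622 - 27/5 = -27649/8110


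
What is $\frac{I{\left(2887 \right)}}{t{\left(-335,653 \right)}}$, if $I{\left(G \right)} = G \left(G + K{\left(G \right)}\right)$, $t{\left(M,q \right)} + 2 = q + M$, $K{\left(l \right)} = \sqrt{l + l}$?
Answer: $\frac{8334769}{316} + \frac{2887 \sqrt{5774}}{316} \approx 27070.0$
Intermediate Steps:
$K{\left(l \right)} = \sqrt{2} \sqrt{l}$ ($K{\left(l \right)} = \sqrt{2 l} = \sqrt{2} \sqrt{l}$)
$t{\left(M,q \right)} = -2 + M + q$ ($t{\left(M,q \right)} = -2 + \left(q + M\right) = -2 + \left(M + q\right) = -2 + M + q$)
$I{\left(G \right)} = G \left(G + \sqrt{2} \sqrt{G}\right)$
$\frac{I{\left(2887 \right)}}{t{\left(-335,653 \right)}} = \frac{2887 \left(2887 + \sqrt{2} \sqrt{2887}\right)}{-2 - 335 + 653} = \frac{2887 \left(2887 + \sqrt{5774}\right)}{316} = \left(8334769 + 2887 \sqrt{5774}\right) \frac{1}{316} = \frac{8334769}{316} + \frac{2887 \sqrt{5774}}{316}$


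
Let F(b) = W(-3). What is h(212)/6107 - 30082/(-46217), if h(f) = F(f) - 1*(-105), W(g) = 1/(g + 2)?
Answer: 188517342/282247219 ≈ 0.66792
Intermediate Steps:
W(g) = 1/(2 + g)
F(b) = -1 (F(b) = 1/(2 - 3) = 1/(-1) = -1)
h(f) = 104 (h(f) = -1 - 1*(-105) = -1 + 105 = 104)
h(212)/6107 - 30082/(-46217) = 104/6107 - 30082/(-46217) = 104*(1/6107) - 30082*(-1/46217) = 104/6107 + 30082/46217 = 188517342/282247219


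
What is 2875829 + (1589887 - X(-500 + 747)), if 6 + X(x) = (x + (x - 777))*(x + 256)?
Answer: 4608071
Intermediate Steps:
X(x) = -6 + (-777 + 2*x)*(256 + x) (X(x) = -6 + (x + (x - 777))*(x + 256) = -6 + (x + (-777 + x))*(256 + x) = -6 + (-777 + 2*x)*(256 + x))
2875829 + (1589887 - X(-500 + 747)) = 2875829 + (1589887 - (-198918 - 265*(-500 + 747) + 2*(-500 + 747)²)) = 2875829 + (1589887 - (-198918 - 265*247 + 2*247²)) = 2875829 + (1589887 - (-198918 - 65455 + 2*61009)) = 2875829 + (1589887 - (-198918 - 65455 + 122018)) = 2875829 + (1589887 - 1*(-142355)) = 2875829 + (1589887 + 142355) = 2875829 + 1732242 = 4608071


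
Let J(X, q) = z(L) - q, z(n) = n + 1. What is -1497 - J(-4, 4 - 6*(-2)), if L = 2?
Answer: -1484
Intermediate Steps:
z(n) = 1 + n
J(X, q) = 3 - q (J(X, q) = (1 + 2) - q = 3 - q)
-1497 - J(-4, 4 - 6*(-2)) = -1497 - (3 - (4 - 6*(-2))) = -1497 - (3 - (4 - 1*(-12))) = -1497 - (3 - (4 + 12)) = -1497 - (3 - 1*16) = -1497 - (3 - 16) = -1497 - 1*(-13) = -1497 + 13 = -1484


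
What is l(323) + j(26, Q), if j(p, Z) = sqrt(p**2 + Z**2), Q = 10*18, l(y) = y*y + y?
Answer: 104652 + 2*sqrt(8269) ≈ 1.0483e+5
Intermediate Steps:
l(y) = y + y**2 (l(y) = y**2 + y = y + y**2)
Q = 180
j(p, Z) = sqrt(Z**2 + p**2)
l(323) + j(26, Q) = 323*(1 + 323) + sqrt(180**2 + 26**2) = 323*324 + sqrt(32400 + 676) = 104652 + sqrt(33076) = 104652 + 2*sqrt(8269)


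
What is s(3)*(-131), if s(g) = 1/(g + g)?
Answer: -131/6 ≈ -21.833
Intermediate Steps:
s(g) = 1/(2*g)
s(3)*(-131) = ((½)/3)*(-131) = ((½)*(⅓))*(-131) = (⅙)*(-131) = -131/6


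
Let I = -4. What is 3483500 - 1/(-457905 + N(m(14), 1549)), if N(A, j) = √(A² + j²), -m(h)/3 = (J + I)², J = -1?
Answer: 730401413360974405/209674583999 + √2405026/209674583999 ≈ 3.4835e+6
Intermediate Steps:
m(h) = -75 (m(h) = -3*(-1 - 4)² = -3*(-5)² = -3*25 = -75)
3483500 - 1/(-457905 + N(m(14), 1549)) = 3483500 - 1/(-457905 + √((-75)² + 1549²)) = 3483500 - 1/(-457905 + √(5625 + 2399401)) = 3483500 - 1/(-457905 + √2405026)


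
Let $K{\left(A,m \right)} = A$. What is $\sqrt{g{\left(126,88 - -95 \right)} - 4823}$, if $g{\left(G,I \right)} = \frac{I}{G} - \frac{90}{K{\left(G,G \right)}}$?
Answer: $\frac{i \sqrt{8506470}}{42} \approx 69.443 i$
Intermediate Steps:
$g{\left(G,I \right)} = - \frac{90}{G} + \frac{I}{G}$ ($g{\left(G,I \right)} = \frac{I}{G} - \frac{90}{G} = - \frac{90}{G} + \frac{I}{G}$)
$\sqrt{g{\left(126,88 - -95 \right)} - 4823} = \sqrt{\frac{-90 + \left(88 - -95\right)}{126} - 4823} = \sqrt{\frac{-90 + \left(88 + 95\right)}{126} - 4823} = \sqrt{\frac{-90 + 183}{126} - 4823} = \sqrt{\frac{1}{126} \cdot 93 - 4823} = \sqrt{\frac{31}{42} - 4823} = \sqrt{- \frac{202535}{42}} = \frac{i \sqrt{8506470}}{42}$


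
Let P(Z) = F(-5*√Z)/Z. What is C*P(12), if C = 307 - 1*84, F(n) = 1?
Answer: 223/12 ≈ 18.583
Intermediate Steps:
C = 223 (C = 307 - 84 = 223)
P(Z) = 1/Z
C*P(12) = 223/12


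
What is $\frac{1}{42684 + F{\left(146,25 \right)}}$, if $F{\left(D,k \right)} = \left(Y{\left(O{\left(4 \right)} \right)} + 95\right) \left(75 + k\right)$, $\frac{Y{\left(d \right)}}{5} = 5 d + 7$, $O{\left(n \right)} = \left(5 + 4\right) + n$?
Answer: $\frac{1}{88184} \approx 1.134 \cdot 10^{-5}$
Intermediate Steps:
$O{\left(n \right)} = 9 + n$
$Y{\left(d \right)} = 35 + 25 d$ ($Y{\left(d \right)} = 5 \left(5 d + 7\right) = 5 \left(7 + 5 d\right) = 35 + 25 d$)
$F{\left(D,k \right)} = 34125 + 455 k$ ($F{\left(D,k \right)} = \left(\left(35 + 25 \left(9 + 4\right)\right) + 95\right) \left(75 + k\right) = \left(\left(35 + 25 \cdot 13\right) + 95\right) \left(75 + k\right) = \left(\left(35 + 325\right) + 95\right) \left(75 + k\right) = \left(360 + 95\right) \left(75 + k\right) = 455 \left(75 + k\right) = 34125 + 455 k$)
$\frac{1}{42684 + F{\left(146,25 \right)}} = \frac{1}{42684 + \left(34125 + 455 \cdot 25\right)} = \frac{1}{42684 + \left(34125 + 11375\right)} = \frac{1}{42684 + 45500} = \frac{1}{88184}$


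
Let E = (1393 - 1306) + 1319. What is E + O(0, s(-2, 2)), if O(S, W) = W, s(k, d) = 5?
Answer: 1411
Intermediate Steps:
E = 1406 (E = 87 + 1319 = 1406)
E + O(0, s(-2, 2)) = 1406 + 5 = 1411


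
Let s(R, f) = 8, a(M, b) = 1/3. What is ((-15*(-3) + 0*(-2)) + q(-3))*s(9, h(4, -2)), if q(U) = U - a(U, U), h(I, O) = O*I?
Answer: 1000/3 ≈ 333.33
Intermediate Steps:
h(I, O) = I*O
a(M, b) = ⅓
q(U) = -⅓ + U (q(U) = U - 1*⅓ = U - ⅓ = -⅓ + U)
((-15*(-3) + 0*(-2)) + q(-3))*s(9, h(4, -2)) = ((-15*(-3) + 0*(-2)) + (-⅓ - 3))*8 = ((45 + 0) - 10/3)*8 = (45 - 10/3)*8 = (125/3)*8 = 1000/3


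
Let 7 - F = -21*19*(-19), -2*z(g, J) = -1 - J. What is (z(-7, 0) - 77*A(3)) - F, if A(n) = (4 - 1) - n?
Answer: 15149/2 ≈ 7574.5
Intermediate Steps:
z(g, J) = 1/2 + J/2 (z(g, J) = -(-1 - J)/2 = 1/2 + J/2)
A(n) = 3 - n
F = -7574 (F = 7 - (-21*19)*(-19) = 7 - (-399)*(-19) = 7 - 1*7581 = 7 - 7581 = -7574)
(z(-7, 0) - 77*A(3)) - F = ((1/2 + (1/2)*0) - 77*(3 - 1*3)) - 1*(-7574) = ((1/2 + 0) - 77*(3 - 3)) + 7574 = (1/2 - 77*0) + 7574 = (1/2 + 0) + 7574 = 1/2 + 7574 = 15149/2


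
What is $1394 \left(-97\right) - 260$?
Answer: $-135478$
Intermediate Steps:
$1394 \left(-97\right) - 260 = -135218 - 260 = -135478$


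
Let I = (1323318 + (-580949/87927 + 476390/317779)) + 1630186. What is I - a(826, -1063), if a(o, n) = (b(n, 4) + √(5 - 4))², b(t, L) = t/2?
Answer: 42663552109939753/15966488076 ≈ 2.6721e+6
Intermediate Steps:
b(t, L) = t/2 (b(t, L) = t*(½) = t/2)
a(o, n) = (1 + n/2)² (a(o, n) = (n/2 + √(5 - 4))² = (n/2 + √1)² = (n/2 + 1)² = (1 + n/2)²)
I = 11789251210197613/3991622019 (I = (1323318 + (-580949*1/87927 + 476390*(1/317779))) + 1630186 = (1323318 + (-580949/87927 + 476390/317779)) + 1630186 = (1323318 - 20389406963/3991622019) + 1630186 = 5282164877532079/3991622019 + 1630186 = 11789251210197613/3991622019 ≈ 2.9535e+6)
I - a(826, -1063) = 11789251210197613/3991622019 - (2 - 1063)²/4 = 11789251210197613/3991622019 - (-1061)²/4 = 11789251210197613/3991622019 - 1125721/4 = 42663552109939753/15966488076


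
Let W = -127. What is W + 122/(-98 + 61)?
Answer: -4821/37 ≈ -130.30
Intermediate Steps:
W + 122/(-98 + 61) = -127 + 122/(-98 + 61) = -127 + 122/(-37) = -127 + 122*(-1/37) = -127 - 122/37 = -4821/37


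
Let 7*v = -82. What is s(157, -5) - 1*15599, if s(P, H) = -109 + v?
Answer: -110038/7 ≈ -15720.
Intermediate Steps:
v = -82/7 (v = (1/7)*(-82) = -82/7 ≈ -11.714)
s(P, H) = -845/7 (s(P, H) = -109 - 82/7 = -845/7)
s(157, -5) - 1*15599 = -845/7 - 1*15599 = -845/7 - 15599 = -110038/7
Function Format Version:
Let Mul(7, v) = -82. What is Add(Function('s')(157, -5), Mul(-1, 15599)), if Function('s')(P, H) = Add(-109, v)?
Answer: Rational(-110038, 7) ≈ -15720.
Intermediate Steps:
v = Rational(-82, 7) (v = Mul(Rational(1, 7), -82) = Rational(-82, 7) ≈ -11.714)
Function('s')(P, H) = Rational(-845, 7) (Function('s')(P, H) = Add(-109, Rational(-82, 7)) = Rational(-845, 7))
Add(Function('s')(157, -5), Mul(-1, 15599)) = Add(Rational(-845, 7), Mul(-1, 15599)) = Add(Rational(-845, 7), -15599) = Rational(-110038, 7)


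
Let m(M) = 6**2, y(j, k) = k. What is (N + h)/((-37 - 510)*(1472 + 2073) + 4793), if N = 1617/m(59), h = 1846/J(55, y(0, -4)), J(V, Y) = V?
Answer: -51797/1276652520 ≈ -4.0572e-5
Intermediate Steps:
m(M) = 36
h = 1846/55 ≈ 33.564
N = 539/12 (N = 1617/36 = 1617*(1/36) = 539/12 ≈ 44.917)
(N + h)/((-37 - 510)*(1472 + 2073) + 4793) = (539/12 + 1846/55)/((-37 - 510)*(1472 + 2073) + 4793) = 51797/(660*(-547*3545 + 4793)) = 51797/(660*(-1939115 + 4793)) = (51797/660)/(-1934322) = (51797/660)*(-1/1934322) = -51797/1276652520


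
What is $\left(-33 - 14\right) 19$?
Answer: $-893$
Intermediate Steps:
$\left(-33 - 14\right) 19 = \left(-47\right) 19 = -893$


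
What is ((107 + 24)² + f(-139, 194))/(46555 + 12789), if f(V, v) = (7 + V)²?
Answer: 34585/59344 ≈ 0.58279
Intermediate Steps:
((107 + 24)² + f(-139, 194))/(46555 + 12789) = ((107 + 24)² + (7 - 139)²)/(46555 + 12789) = (131² + (-132)²)/59344 = (17161 + 17424)*(1/59344) = 34585*(1/59344) = 34585/59344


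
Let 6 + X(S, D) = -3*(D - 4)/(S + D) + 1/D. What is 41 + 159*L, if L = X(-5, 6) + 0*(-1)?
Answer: -3681/2 ≈ -1840.5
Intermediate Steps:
X(S, D) = -6 + 1/D - 3*(-4 + D)/(D + S) (X(S, D) = -6 + (-3*(D - 4)/(S + D) + 1/D) = -6 + (-3*(-4 + D)/(D + S) + 1/D) = -6 + (1/D - 3*(-4 + D)/(D + S)) = -6 + 1/D - 3*(-4 + D)/(D + S))
L = -71/6 (L = (-5 - 9*6**2 + 13*6 - 6*6*(-5))/(6*(6 - 5)) + 0*(-1) = (1/6)*(-5 - 9*36 + 78 + 180)/1 + 0 = (1/6)*1*(-5 - 324 + 78 + 180) + 0 = (1/6)*1*(-71) + 0 = -71/6 + 0 = -71/6 ≈ -11.833)
41 + 159*L = 41 + 159*(-71/6) = 41 - 3763/2 = -3681/2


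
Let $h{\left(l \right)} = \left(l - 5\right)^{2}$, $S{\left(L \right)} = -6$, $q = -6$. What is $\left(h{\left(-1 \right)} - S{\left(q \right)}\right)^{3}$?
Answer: $74088$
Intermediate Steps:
$h{\left(l \right)} = \left(-5 + l\right)^{2}$
$\left(h{\left(-1 \right)} - S{\left(q \right)}\right)^{3} = \left(\left(-5 - 1\right)^{2} - -6\right)^{3} = \left(\left(-6\right)^{2} + 6\right)^{3} = \left(36 + 6\right)^{3} = 42^{3} = 74088$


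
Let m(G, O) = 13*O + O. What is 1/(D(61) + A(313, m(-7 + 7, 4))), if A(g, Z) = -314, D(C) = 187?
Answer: -1/127 ≈ -0.0078740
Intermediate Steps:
m(G, O) = 14*O
1/(D(61) + A(313, m(-7 + 7, 4))) = 1/(187 - 314) = 1/(-127) = -1/127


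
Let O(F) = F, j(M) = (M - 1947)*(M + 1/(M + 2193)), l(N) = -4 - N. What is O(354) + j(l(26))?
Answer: 43017085/721 ≈ 59663.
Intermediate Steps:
j(M) = (-1947 + M)*(M + 1/(2193 + M))
O(354) + j(l(26)) = 354 + (-1947 + (-4 - 1*26)³ - 4269770*(-4 - 1*26) + 246*(-4 - 1*26)²)/(2193 + (-4 - 1*26)) = 354 + (-1947 + (-4 - 26)³ - 4269770*(-4 - 26) + 246*(-4 - 26)²)/(2193 + (-4 - 26)) = 354 + (-1947 + (-30)³ - 4269770*(-30) + 246*(-30)²)/(2193 - 30) = 354 + (-1947 - 27000 + 128093100 + 246*900)/2163 = 354 + (-1947 - 27000 + 128093100 + 221400)/2163 = 354 + (1/2163)*128285553 = 354 + 42761851/721 = 43017085/721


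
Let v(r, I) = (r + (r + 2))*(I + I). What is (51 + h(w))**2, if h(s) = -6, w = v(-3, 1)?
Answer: 2025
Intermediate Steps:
v(r, I) = 2*I*(2 + 2*r) (v(r, I) = (r + (2 + r))*(2*I) = (2 + 2*r)*(2*I) = 2*I*(2 + 2*r))
w = -8 (w = 4*1*(1 - 3) = 4*1*(-2) = -8)
(51 + h(w))**2 = (51 - 6)**2 = 45**2 = 2025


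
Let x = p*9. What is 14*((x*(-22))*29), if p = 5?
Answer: -401940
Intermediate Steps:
x = 45 (x = 5*9 = 45)
14*((x*(-22))*29) = 14*((45*(-22))*29) = 14*(-990*29) = 14*(-28710) = -401940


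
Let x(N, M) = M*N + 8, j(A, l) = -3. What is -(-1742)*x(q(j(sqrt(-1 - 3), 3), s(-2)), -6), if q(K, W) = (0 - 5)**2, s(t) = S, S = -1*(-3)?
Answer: -247364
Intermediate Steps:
S = 3
s(t) = 3
q(K, W) = 25 (q(K, W) = (-5)**2 = 25)
x(N, M) = 8 + M*N
-(-1742)*x(q(j(sqrt(-1 - 3), 3), s(-2)), -6) = -(-1742)*(8 - 6*25) = -(-1742)*(8 - 150) = -(-1742)*(-142) = -1*247364 = -247364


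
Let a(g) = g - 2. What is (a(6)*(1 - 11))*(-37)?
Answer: 1480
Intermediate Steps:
a(g) = -2 + g
(a(6)*(1 - 11))*(-37) = ((-2 + 6)*(1 - 11))*(-37) = (4*(-10))*(-37) = -40*(-37) = 1480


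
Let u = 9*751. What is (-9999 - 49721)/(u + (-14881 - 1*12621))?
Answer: 59720/20743 ≈ 2.8790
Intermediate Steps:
u = 6759
(-9999 - 49721)/(u + (-14881 - 1*12621)) = (-9999 - 49721)/(6759 + (-14881 - 1*12621)) = -59720/(6759 + (-14881 - 12621)) = -59720/(6759 - 27502) = -59720/(-20743) = -59720*(-1/20743) = 59720/20743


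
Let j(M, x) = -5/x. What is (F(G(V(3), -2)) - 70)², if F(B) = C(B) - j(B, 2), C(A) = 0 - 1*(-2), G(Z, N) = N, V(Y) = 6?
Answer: 17161/4 ≈ 4290.3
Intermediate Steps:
C(A) = 2 (C(A) = 0 + 2 = 2)
F(B) = 9/2 (F(B) = 2 - (-5)/2 = 2 - 1*(-5/2) = 2 + 5/2 = 9/2)
(F(G(V(3), -2)) - 70)² = (9/2 - 70)² = (-131/2)² = 17161/4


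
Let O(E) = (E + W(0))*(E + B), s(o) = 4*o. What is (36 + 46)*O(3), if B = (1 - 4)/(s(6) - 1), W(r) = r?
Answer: 16236/23 ≈ 705.91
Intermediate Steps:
B = -3/23 (B = (1 - 4)/(4*6 - 1) = -3/(24 - 1) = -3/23 ≈ -0.13043)
O(E) = E*(-3/23 + E) (O(E) = (E + 0)*(E - 3/23) = E*(-3/23 + E))
(36 + 46)*O(3) = (36 + 46)*((1/23)*3*(-3 + 23*3)) = 82*((1/23)*3*(-3 + 69)) = 82*((1/23)*3*66) = 82*(198/23) = 16236/23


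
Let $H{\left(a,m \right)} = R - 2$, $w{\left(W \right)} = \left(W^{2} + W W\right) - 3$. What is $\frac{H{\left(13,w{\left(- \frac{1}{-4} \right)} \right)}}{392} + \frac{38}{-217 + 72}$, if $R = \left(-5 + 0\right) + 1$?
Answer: $- \frac{7883}{28420} \approx -0.27738$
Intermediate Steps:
$R = -4$ ($R = -5 + 1 = -4$)
$w{\left(W \right)} = -3 + 2 W^{2}$ ($w{\left(W \right)} = \left(W^{2} + W^{2}\right) - 3 = 2 W^{2} - 3 = -3 + 2 W^{2}$)
$H{\left(a,m \right)} = -6$ ($H{\left(a,m \right)} = -4 - 2 = -6$)
$\frac{H{\left(13,w{\left(- \frac{1}{-4} \right)} \right)}}{392} + \frac{38}{-217 + 72} = - \frac{6}{392} + \frac{38}{-217 + 72} = \left(-6\right) \frac{1}{392} + \frac{38}{-145} = - \frac{3}{196} + 38 \left(- \frac{1}{145}\right) = - \frac{3}{196} - \frac{38}{145} = - \frac{7883}{28420}$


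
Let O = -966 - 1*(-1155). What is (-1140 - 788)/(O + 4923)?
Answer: -241/639 ≈ -0.37715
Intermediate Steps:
O = 189 (O = -966 + 1155 = 189)
(-1140 - 788)/(O + 4923) = (-1140 - 788)/(189 + 4923) = -1928/5112 = -1928*1/5112 = -241/639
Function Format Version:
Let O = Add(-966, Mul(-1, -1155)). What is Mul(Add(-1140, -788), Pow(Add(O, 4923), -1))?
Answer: Rational(-241, 639) ≈ -0.37715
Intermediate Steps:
O = 189 (O = Add(-966, 1155) = 189)
Mul(Add(-1140, -788), Pow(Add(O, 4923), -1)) = Mul(Add(-1140, -788), Pow(Add(189, 4923), -1)) = Mul(-1928, Pow(5112, -1)) = Mul(-1928, Rational(1, 5112)) = Rational(-241, 639)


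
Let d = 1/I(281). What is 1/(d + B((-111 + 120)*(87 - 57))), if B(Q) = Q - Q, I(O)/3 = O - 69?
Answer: 636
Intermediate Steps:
I(O) = -207 + 3*O (I(O) = 3*(O - 69) = 3*(-69 + O) = -207 + 3*O)
d = 1/636 (d = 1/(-207 + 3*281) = 1/(-207 + 843) = 1/636 ≈ 0.0015723)
B(Q) = 0
1/(d + B((-111 + 120)*(87 - 57))) = 1/(1/636 + 0) = 1/(1/636) = 636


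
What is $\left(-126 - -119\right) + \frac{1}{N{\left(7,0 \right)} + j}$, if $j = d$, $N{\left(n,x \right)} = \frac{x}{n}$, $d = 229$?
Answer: $- \frac{1602}{229} \approx -6.9956$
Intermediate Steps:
$j = 229$
$\left(-126 - -119\right) + \frac{1}{N{\left(7,0 \right)} + j} = \left(-126 - -119\right) + \frac{1}{\frac{0}{7} + 229} = \left(-126 + 119\right) + \frac{1}{0 \cdot \frac{1}{7} + 229} = -7 + \frac{1}{0 + 229} = -7 + \frac{1}{229} = - \frac{1602}{229}$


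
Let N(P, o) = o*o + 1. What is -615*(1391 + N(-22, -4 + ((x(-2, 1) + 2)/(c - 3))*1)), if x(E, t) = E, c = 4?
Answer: -865920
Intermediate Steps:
N(P, o) = 1 + o² (N(P, o) = o² + 1 = 1 + o²)
-615*(1391 + N(-22, -4 + ((x(-2, 1) + 2)/(c - 3))*1)) = -615*(1391 + (1 + (-4 + ((-2 + 2)/(4 - 3))*1)²)) = -615*(1391 + (1 + (-4 + (0/1)*1)²)) = -615*(1391 + (1 + (-4 + (0*1)*1)²)) = -615*(1391 + (1 + (-4 + 0*1)²)) = -615*(1391 + (1 + (-4 + 0)²)) = -615*(1391 + (1 + (-4)²)) = -615*(1391 + (1 + 16)) = -615*(1391 + 17) = -615*1408 = -865920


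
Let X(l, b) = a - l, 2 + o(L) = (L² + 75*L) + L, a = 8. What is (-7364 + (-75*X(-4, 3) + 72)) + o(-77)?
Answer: -8117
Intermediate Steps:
o(L) = -2 + L² + 76*L (o(L) = -2 + ((L² + 75*L) + L) = -2 + (L² + 76*L) = -2 + L² + 76*L)
X(l, b) = 8 - l
(-7364 + (-75*X(-4, 3) + 72)) + o(-77) = (-7364 + (-75*(8 - 1*(-4)) + 72)) + (-2 + (-77)² + 76*(-77)) = (-7364 + (-75*(8 + 4) + 72)) + (-2 + 5929 - 5852) = (-7364 + (-75*12 + 72)) + 75 = (-7364 + (-900 + 72)) + 75 = (-7364 - 828) + 75 = -8192 + 75 = -8117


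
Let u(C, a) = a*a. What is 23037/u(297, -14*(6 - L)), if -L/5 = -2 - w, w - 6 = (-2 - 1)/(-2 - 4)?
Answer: 3291/37303 ≈ 0.088223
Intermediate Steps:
w = 13/2 (w = 6 + (-2 - 1)/(-2 - 4) = 6 - 3/(-6) = 6 - 3*(-⅙) = 6 + ½ = 13/2 ≈ 6.5000)
L = 85/2 (L = -5*(-2 - 1*13/2) = -5*(-2 - 13/2) = -5*(-17/2) = 85/2 ≈ 42.500)
u(C, a) = a²
23037/u(297, -14*(6 - L)) = 23037/((-14*(6 - 1*85/2))²) = 23037/((-14*(6 - 85/2))²) = 23037/((-14*(-73/2))²) = 23037/(511²) = 23037/261121 = 23037*(1/261121) = 3291/37303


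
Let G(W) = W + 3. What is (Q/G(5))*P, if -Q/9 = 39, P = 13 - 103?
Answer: 15795/4 ≈ 3948.8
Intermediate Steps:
G(W) = 3 + W
P = -90
Q = -351 (Q = -9*39 = -351)
(Q/G(5))*P = -351/(3 + 5)*(-90) = -351/8*(-90) = 15795/4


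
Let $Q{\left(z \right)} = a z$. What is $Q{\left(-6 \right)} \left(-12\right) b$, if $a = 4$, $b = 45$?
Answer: $12960$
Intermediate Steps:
$Q{\left(z \right)} = 4 z$
$Q{\left(-6 \right)} \left(-12\right) b = 4 \left(-6\right) \left(-12\right) 45 = \left(-24\right) \left(-12\right) 45 = 288 \cdot 45 = 12960$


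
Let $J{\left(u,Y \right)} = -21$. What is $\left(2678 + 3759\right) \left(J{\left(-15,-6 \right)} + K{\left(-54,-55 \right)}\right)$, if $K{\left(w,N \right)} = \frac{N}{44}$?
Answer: $- \frac{572893}{4} \approx -1.4322 \cdot 10^{5}$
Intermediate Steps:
$K{\left(w,N \right)} = \frac{N}{44}$ ($K{\left(w,N \right)} = N \frac{1}{44} = \frac{N}{44}$)
$\left(2678 + 3759\right) \left(J{\left(-15,-6 \right)} + K{\left(-54,-55 \right)}\right) = \left(2678 + 3759\right) \left(-21 + \frac{1}{44} \left(-55\right)\right) = 6437 \left(-21 - \frac{5}{4}\right) = 6437 \left(- \frac{89}{4}\right) = - \frac{572893}{4}$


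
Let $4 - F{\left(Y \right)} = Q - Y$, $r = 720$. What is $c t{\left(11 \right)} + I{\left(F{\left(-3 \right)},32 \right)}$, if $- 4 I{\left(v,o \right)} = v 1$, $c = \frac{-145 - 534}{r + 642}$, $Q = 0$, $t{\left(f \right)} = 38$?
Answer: $- \frac{52285}{2724} \approx -19.194$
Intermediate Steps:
$c = - \frac{679}{1362}$ ($c = \frac{-145 - 534}{720 + 642} = - \frac{679}{1362} \approx -0.49853$)
$F{\left(Y \right)} = 4 + Y$ ($F{\left(Y \right)} = 4 - \left(0 - Y\right) = 4 - - Y = 4 + Y$)
$I{\left(v,o \right)} = - \frac{v}{4}$ ($I{\left(v,o \right)} = - \frac{v 1}{4} = - \frac{v}{4}$)
$c t{\left(11 \right)} + I{\left(F{\left(-3 \right)},32 \right)} = \left(- \frac{679}{1362}\right) 38 - \frac{4 - 3}{4} = - \frac{12901}{681} - \frac{1}{4} = - \frac{52285}{2724}$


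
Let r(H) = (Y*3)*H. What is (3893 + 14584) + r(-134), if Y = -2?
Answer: 19281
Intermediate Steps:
r(H) = -6*H (r(H) = (-2*3)*H = -6*H)
(3893 + 14584) + r(-134) = (3893 + 14584) - 6*(-134) = 18477 + 804 = 19281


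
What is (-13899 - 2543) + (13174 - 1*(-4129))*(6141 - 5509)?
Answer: 10919054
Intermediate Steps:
(-13899 - 2543) + (13174 - 1*(-4129))*(6141 - 5509) = -16442 + (13174 + 4129)*632 = -16442 + 17303*632 = -16442 + 10935496 = 10919054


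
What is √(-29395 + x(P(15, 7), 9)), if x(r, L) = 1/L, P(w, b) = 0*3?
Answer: I*√264554/3 ≈ 171.45*I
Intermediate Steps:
P(w, b) = 0
√(-29395 + x(P(15, 7), 9)) = √(-29395 + 1/9) = √(-29395 + ⅑) = √(-264554/9) = I*√264554/3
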